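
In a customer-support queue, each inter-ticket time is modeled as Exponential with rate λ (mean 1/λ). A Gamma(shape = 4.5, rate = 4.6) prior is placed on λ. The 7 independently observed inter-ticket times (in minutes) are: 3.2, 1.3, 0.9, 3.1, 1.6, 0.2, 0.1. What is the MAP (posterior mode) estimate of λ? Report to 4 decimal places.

0.7000

With a Gamma(shape α, rate β) prior on the exponential rate λ, the posterior after n observations with total T = Σxᵢ is Gamma(α+n, β+T).
Sum of observations T = 10.4 minutes; n = 7.
Posterior: Gamma(4.5+7, 4.6+10.4) = Gamma(11.5, 15.0).
Mode = (α−1)/β = 0.7000.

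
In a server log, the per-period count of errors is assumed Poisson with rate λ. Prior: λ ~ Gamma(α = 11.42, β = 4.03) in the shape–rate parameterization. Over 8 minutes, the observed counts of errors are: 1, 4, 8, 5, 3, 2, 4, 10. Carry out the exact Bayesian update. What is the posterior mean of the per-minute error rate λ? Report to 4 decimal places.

With a Gamma(shape α, rate β) prior, the Poisson likelihood is conjugate: the posterior is Gamma(α + ΣXᵢ, β + n).
Sum of counts S = 37 over n = 8 minutes.
Posterior: Gamma(α+S, β+n) = Gamma(11.42+37, 4.03+8) = Gamma(48.42, 12.03).
Posterior mean = α/β = 48.42/12.03 = 4.0249.

4.0249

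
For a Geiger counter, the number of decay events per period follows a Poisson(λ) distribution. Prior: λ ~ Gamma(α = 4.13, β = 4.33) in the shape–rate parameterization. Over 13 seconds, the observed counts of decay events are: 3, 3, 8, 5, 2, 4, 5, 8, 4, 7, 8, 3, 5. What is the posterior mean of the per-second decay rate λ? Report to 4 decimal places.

3.9890

With a Gamma(shape α, rate β) prior, the Poisson likelihood is conjugate: the posterior is Gamma(α + ΣXᵢ, β + n).
Sum of counts S = 65 over n = 13 seconds.
Posterior: Gamma(α+S, β+n) = Gamma(4.13+65, 4.33+13) = Gamma(69.13, 17.33).
Posterior mean = α/β = 69.13/17.33 = 3.9890.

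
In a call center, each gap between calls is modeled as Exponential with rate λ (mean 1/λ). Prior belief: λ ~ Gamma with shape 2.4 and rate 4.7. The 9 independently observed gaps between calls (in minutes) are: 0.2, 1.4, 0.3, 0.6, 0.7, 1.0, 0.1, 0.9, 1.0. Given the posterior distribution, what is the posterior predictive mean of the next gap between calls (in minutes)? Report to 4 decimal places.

With a Gamma(shape α, rate β) prior on the exponential rate λ, the posterior after n observations with total T = Σxᵢ is Gamma(α+n, β+T).
Sum of observations T = 6.2 minutes; n = 9.
Posterior: Gamma(2.4+9, 4.7+6.2) = Gamma(11.4, 10.9).
The predictive distribution for the next observation is Lomax; its mean is β/(α−1) = 10.9/10.4 = 1.0481.

1.0481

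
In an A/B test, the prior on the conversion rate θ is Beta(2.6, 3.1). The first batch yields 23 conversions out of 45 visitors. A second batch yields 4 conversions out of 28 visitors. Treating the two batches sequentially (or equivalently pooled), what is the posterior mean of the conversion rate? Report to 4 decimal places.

The Beta prior is conjugate to a Binomial/Bernoulli likelihood; the update adds successes to α and failures to β.
After batch 1: Beta(2.6+23, 3.1+22) = Beta(25.6, 25.1).
After batch 2: Beta(25.6+4, 25.1+24) = Beta(29.6, 49.1).
Posterior mean = α/(α+β) = 29.6/78.7 = 0.3761.

0.3761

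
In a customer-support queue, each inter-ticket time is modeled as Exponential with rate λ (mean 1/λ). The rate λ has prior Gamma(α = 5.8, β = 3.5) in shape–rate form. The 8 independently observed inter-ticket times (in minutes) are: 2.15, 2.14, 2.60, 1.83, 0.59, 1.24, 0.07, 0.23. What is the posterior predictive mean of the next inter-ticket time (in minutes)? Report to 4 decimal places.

1.1211

With a Gamma(shape α, rate β) prior on the exponential rate λ, the posterior after n observations with total T = Σxᵢ is Gamma(α+n, β+T).
Sum of observations T = 10.85 minutes; n = 8.
Posterior: Gamma(5.8+8, 3.5+10.85) = Gamma(13.8, 14.35).
The predictive distribution for the next observation is Lomax; its mean is β/(α−1) = 14.35/12.8 = 1.1211.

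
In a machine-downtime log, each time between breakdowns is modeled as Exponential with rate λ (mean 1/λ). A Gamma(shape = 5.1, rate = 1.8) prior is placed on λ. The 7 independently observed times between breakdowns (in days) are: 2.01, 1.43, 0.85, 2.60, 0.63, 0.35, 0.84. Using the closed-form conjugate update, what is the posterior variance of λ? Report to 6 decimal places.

0.109542

With a Gamma(shape α, rate β) prior on the exponential rate λ, the posterior after n observations with total T = Σxᵢ is Gamma(α+n, β+T).
Sum of observations T = 8.71 days; n = 7.
Posterior: Gamma(5.1+7, 1.8+8.71) = Gamma(12.1, 10.51).
Var = α/β² = 0.109542.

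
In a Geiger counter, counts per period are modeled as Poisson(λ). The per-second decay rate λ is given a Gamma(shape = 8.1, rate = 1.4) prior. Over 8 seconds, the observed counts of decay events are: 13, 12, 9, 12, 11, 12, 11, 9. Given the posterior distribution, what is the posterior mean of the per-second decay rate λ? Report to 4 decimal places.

10.3298

With a Gamma(shape α, rate β) prior, the Poisson likelihood is conjugate: the posterior is Gamma(α + ΣXᵢ, β + n).
Sum of counts S = 89 over n = 8 seconds.
Posterior: Gamma(α+S, β+n) = Gamma(8.1+89, 1.4+8) = Gamma(97.1, 9.4).
Posterior mean = α/β = 97.1/9.4 = 10.3298.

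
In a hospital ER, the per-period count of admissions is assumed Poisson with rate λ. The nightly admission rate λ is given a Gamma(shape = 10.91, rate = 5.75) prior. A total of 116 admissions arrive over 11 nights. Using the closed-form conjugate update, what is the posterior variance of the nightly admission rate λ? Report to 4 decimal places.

With a Gamma(shape α, rate β) prior, the Poisson likelihood is conjugate: the posterior is Gamma(α + ΣXᵢ, β + n).
Posterior: Gamma(α+S, β+n) = Gamma(10.91+116, 5.75+11) = Gamma(126.91, 16.75).
Var = α/β² = 126.91/16.75² = 0.4523.

0.4523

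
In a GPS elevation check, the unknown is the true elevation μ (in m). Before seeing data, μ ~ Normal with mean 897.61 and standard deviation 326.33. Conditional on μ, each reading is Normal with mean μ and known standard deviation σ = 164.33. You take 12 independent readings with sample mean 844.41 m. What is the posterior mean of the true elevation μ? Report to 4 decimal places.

For Normal data with known variance σ², a Normal(μ₀, σ₀²) prior on μ is conjugate. Posterior precision = 1/σ₀² + n/σ²; posterior mean is the precision-weighted average of μ₀ and x̄.
n·x̄ = 12·844.41 = 10132.92.
σ₀² = 326.33² = 106491.2689, σ² = 164.33² = 27004.3489; σ² + n·σ₀² = 27004.3489 + 12·106491.2689 = 1304899.5757.
Posterior mean = (μ₀/σ₀² + n·x̄/σ²)/(1/σ₀² + n/σ²) = (σ²·μ₀ + σ₀²·n·x̄)/(σ² + n·σ₀²) = (27004.3489·897.61 + 106491.2689·10132.92)/1304899.5757 = 1103306882.078317/1304899.5757 = 845.5110.

845.5110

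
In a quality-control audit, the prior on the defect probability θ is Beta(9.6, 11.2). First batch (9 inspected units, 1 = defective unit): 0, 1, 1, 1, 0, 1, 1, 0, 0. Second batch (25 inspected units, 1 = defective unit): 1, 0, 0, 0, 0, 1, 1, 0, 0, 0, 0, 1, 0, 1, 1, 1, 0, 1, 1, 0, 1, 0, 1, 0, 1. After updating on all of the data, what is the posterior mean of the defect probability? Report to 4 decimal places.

0.4854

The Beta prior is conjugate to a Binomial/Bernoulli likelihood; the update adds successes to α and failures to β.
After batch 1: Beta(9.6+5, 11.2+4) = Beta(14.6, 15.2).
After batch 2: Beta(14.6+12, 15.2+13) = Beta(26.6, 28.2).
Posterior mean = α/(α+β) = 26.6/54.8 = 0.4854.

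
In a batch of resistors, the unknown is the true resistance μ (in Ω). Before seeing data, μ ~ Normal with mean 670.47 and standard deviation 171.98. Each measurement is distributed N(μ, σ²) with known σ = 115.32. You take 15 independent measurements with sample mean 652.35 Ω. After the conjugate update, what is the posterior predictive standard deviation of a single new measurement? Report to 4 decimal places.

118.9936

For Normal data with known variance σ², a Normal(μ₀, σ₀²) prior on μ is conjugate. Posterior precision = 1/σ₀² + n/σ²; posterior mean is the precision-weighted average of μ₀ and x̄.
σ₀² = 171.98² = 29577.1204, σ² = 115.32² = 13298.7024; σ² + n·σ₀² = 13298.7024 + 15·29577.1204 = 456955.5084.
Posterior precision = 1/σ₀² + n/σ² = 1/29577.1204 + 15/13298.7024 = (σ² + n·σ₀²)/(σ₀²σ²) = 456955.5084/(29577.1204·13298.7024); posterior variance σₙ² = σ₀²σ²/(σ² + n·σ₀²) = 29577.1204·13298.7024/456955.5084 = 860.778161.
Predictive variance for one new observation = σₙ² + σ² = 29577.1204·13298.7024/456955.5084 + 13298.7024 = σ²·(σ₀² + 456955.5084)/456955.5084 = 13298.7024·486532.6288/456955.5084 = 14159.480561; SD = √(13298.7024·486532.6288/456955.5084) = 118.9936.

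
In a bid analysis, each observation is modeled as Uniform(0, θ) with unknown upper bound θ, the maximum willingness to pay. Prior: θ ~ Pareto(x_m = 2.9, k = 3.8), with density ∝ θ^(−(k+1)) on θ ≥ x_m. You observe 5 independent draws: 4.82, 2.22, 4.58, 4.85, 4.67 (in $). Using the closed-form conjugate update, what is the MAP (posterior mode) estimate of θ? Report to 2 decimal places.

4.85

A Pareto(scale x_m, shape k) prior on the upper bound θ of Uniform(0, θ) is conjugate: posterior is Pareto(max(x_m, max xᵢ), k + n).
Sample maximum = 4.85; prior scale x_m = 2.9 → posterior scale = max = 4.85.
Posterior shape = 3.8 + 5 = 8.8.
The Pareto density is decreasing on [x_m, ∞), so the mode is x_m = 4.85.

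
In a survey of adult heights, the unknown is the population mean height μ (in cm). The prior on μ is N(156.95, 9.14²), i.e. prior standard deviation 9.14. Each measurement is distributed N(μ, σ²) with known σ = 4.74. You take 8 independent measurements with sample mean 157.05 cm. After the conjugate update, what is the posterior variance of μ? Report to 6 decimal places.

For Normal data with known variance σ², a Normal(μ₀, σ₀²) prior on μ is conjugate. Posterior precision = 1/σ₀² + n/σ²; posterior mean is the precision-weighted average of μ₀ and x̄.
σ₀² = 9.14² = 83.5396, σ² = 4.74² = 22.4676; σ² + n·σ₀² = 22.4676 + 8·83.5396 = 690.7844.
Posterior precision = 1/σ₀² + n/σ² = 1/83.5396 + 8/22.4676 = (σ² + n·σ₀²)/(σ₀²σ²) = 690.7844/(83.5396·22.4676); posterior variance σₙ² = σ₀²σ²/(σ² + n·σ₀²) = 83.5396·22.4676/690.7844 = 2.717106.

2.717106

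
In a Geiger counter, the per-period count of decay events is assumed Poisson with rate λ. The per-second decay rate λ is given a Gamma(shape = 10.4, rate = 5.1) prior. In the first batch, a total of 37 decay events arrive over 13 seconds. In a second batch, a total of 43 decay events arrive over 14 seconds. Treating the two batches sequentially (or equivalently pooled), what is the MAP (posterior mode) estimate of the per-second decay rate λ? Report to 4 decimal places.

With a Gamma(shape α, rate β) prior, the Poisson likelihood is conjugate: the posterior is Gamma(α + ΣXᵢ, β + n).
After batch 1: Gamma(α+S, β+n) = Gamma(10.4+37, 5.1+13) = Gamma(47.4, 18.1).
After batch 2: Gamma(α+S, β+n) = Gamma(47.4+43, 18.1+14) = Gamma(90.4, 32.1).
Mode of Gamma(α,β) for α≥1 is (α−1)/β = 89.4/32.1 = 2.7850.

2.7850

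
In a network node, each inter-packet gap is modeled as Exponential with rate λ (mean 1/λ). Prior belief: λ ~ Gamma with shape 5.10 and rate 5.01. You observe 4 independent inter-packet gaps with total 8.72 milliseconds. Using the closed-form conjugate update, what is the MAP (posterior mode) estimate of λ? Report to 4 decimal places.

0.5899

With a Gamma(shape α, rate β) prior on the exponential rate λ, the posterior after n observations with total T = Σxᵢ is Gamma(α+n, β+T).
Posterior: Gamma(5.10+4, 5.01+8.72) = Gamma(9.10, 13.73).
Mode = (α−1)/β = 0.5899.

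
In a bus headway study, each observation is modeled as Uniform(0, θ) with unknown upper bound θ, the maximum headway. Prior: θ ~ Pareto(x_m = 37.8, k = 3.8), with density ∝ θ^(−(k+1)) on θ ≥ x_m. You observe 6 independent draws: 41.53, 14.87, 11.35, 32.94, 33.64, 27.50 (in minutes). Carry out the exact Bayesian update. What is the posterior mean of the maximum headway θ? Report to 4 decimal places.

46.2493

A Pareto(scale x_m, shape k) prior on the upper bound θ of Uniform(0, θ) is conjugate: posterior is Pareto(max(x_m, max xᵢ), k + n).
Sample maximum = 41.53; prior scale x_m = 37.8 → posterior scale = max = 41.53.
Posterior shape = 3.8 + 6 = 9.8.
E[θ|data] = k·x_m/(k−1) = 9.8·41.53/8.8 = 46.2493.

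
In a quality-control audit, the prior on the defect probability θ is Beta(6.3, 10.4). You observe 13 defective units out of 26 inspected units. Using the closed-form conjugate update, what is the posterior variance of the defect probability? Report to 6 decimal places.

0.005668

The Beta prior is conjugate to a Binomial/Bernoulli likelihood; the update adds successes to α and failures to β.
Posterior: Beta(α+k, β+n−k) = Beta(6.3+13, 10.4+13) = Beta(19.3, 23.4).
Var = αβ/((α+β)²(α+β+1)) = 19.3·23.4/(42.7²·43.7) = 0.005668.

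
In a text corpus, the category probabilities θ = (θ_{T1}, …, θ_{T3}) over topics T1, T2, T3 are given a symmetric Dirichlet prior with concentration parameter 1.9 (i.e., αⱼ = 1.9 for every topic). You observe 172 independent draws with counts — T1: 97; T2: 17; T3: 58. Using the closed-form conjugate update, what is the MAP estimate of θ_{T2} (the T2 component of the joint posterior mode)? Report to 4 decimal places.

0.1025

The Dirichlet prior is conjugate to the Multinomial likelihood: each posterior αⱼ = prior αⱼ + observed count nⱼ.
Posterior concentration: (98.9, 18.9, 59.9), total = 177.7.
Joint mode component: (α_{T2}−1)/(Σα−K) = 17.9/174.7 = 0.1025.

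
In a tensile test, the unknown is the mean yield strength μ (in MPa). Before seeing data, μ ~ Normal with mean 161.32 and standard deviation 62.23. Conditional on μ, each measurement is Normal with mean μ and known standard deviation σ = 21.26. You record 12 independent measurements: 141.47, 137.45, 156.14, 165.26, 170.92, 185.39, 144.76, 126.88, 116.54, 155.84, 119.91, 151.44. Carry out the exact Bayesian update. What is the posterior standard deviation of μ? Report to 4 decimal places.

6.1076

For Normal data with known variance σ², a Normal(μ₀, σ₀²) prior on μ is conjugate. Posterior precision = 1/σ₀² + n/σ²; posterior mean is the precision-weighted average of μ₀ and x̄.
σ₀² = 62.23² = 3872.5729, σ² = 21.26² = 451.9876; σ² + n·σ₀² = 451.9876 + 12·3872.5729 = 46922.8624.
Posterior precision = 1/σ₀² + n/σ² = 1/3872.5729 + 12/451.9876 = (σ² + n·σ₀²)/(σ₀²σ²) = 46922.8624/(3872.5729·451.9876); posterior variance σₙ² = σ₀²σ²/(σ² + n·σ₀²) = 3872.5729·451.9876/46922.8624 = 37.302817.
Posterior SD = √σₙ² = √(3872.5729·451.9876/46922.8624) = 6.1076.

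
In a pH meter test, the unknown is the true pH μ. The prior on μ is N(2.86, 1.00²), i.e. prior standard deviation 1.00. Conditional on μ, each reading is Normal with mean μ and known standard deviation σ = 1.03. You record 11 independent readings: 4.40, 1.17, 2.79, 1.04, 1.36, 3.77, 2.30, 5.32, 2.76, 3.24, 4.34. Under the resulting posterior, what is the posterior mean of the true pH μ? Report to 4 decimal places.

2.9454

For Normal data with known variance σ², a Normal(μ₀, σ₀²) prior on μ is conjugate. Posterior precision = 1/σ₀² + n/σ²; posterior mean is the precision-weighted average of μ₀ and x̄.
Σxᵢ = 4.40 + 1.17 + 2.79 + 1.04 + 1.36 + 3.77 + 2.30 + 5.32 + 2.76 + 3.24 + 4.34 = 32.49, so n·x̄ = 32.49.
σ₀² = 1.00² = 1, σ² = 1.03² = 1.0609; σ² + n·σ₀² = 1.0609 + 11·1 = 12.0609.
Posterior mean = (μ₀/σ₀² + n·x̄/σ²)/(1/σ₀² + n/σ²) = (σ²·μ₀ + σ₀²·n·x̄)/(σ² + n·σ₀²) = (1.0609·2.86 + 1·32.49)/12.0609 = 35.524174/12.0609 = 2.9454.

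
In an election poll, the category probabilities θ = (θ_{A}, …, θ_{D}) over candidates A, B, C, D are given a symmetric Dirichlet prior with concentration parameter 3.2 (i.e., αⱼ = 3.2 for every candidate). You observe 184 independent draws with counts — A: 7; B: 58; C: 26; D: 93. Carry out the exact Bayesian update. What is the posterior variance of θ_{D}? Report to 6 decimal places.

The Dirichlet prior is conjugate to the Multinomial likelihood: each posterior αⱼ = prior αⱼ + observed count nⱼ.
Posterior concentration: (10.2, 61.2, 29.2, 96.2), total = 196.8.
Var[θ_j] = α_j(Σα−α_j)/((Σα)²(Σα+1)) = 96.2·100.6/(196.8²·197.8) = 0.001263.

0.001263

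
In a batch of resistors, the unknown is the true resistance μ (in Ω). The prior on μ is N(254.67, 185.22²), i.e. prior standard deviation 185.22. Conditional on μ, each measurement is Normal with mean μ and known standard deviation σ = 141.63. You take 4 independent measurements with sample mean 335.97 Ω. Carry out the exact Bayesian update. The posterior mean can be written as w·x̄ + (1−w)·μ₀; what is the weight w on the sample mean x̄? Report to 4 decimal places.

0.8725

For Normal data with known variance σ², a Normal(μ₀, σ₀²) prior on μ is conjugate. Posterior precision = 1/σ₀² + n/σ²; posterior mean is the precision-weighted average of μ₀ and x̄.
σ₀² = 185.22² = 34306.4484, σ² = 141.63² = 20059.0569. Prior precision 1/σ₀² = 1/34306.4484; data precision n/σ² = 4/20059.0569.
w = (n/σ²)/(1/σ₀² + n/σ²) = n·σ₀²/(σ² + n·σ₀²) = 4·34306.4484/(20059.0569 + 4·34306.4484) = 137225.7936/157284.8505 = 0.8725.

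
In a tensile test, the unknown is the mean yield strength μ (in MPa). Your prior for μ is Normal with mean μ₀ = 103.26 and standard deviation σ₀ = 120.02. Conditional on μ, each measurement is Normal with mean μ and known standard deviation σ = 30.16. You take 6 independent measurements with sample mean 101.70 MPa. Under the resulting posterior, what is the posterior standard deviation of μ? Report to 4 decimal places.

For Normal data with known variance σ², a Normal(μ₀, σ₀²) prior on μ is conjugate. Posterior precision = 1/σ₀² + n/σ²; posterior mean is the precision-weighted average of μ₀ and x̄.
σ₀² = 120.02² = 14404.8004, σ² = 30.16² = 909.6256; σ² + n·σ₀² = 909.6256 + 6·14404.8004 = 87338.428.
Posterior precision = 1/σ₀² + n/σ² = 1/14404.8004 + 6/909.6256 = (σ² + n·σ₀²)/(σ₀²σ²) = 87338.428/(14404.8004·909.6256); posterior variance σₙ² = σ₀²σ²/(σ² + n·σ₀²) = 14404.8004·909.6256/87338.428 = 150.025315.
Posterior SD = √σₙ² = √(14404.8004·909.6256/87338.428) = 12.2485.

12.2485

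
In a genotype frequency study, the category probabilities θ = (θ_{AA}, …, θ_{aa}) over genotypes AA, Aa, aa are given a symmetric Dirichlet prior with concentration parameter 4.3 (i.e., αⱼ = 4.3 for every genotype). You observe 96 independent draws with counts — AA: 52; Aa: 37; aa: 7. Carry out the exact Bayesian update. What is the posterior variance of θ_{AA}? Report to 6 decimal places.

0.002272

The Dirichlet prior is conjugate to the Multinomial likelihood: each posterior αⱼ = prior αⱼ + observed count nⱼ.
Posterior concentration: (56.3, 41.3, 11.3), total = 108.9.
Var[θ_j] = α_j(Σα−α_j)/((Σα)²(Σα+1)) = 56.3·52.6/(108.9²·109.9) = 0.002272.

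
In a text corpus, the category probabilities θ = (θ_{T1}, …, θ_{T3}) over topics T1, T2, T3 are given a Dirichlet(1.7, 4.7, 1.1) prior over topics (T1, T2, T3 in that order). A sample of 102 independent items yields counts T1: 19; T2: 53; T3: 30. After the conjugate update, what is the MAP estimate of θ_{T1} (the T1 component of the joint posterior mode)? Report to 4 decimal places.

0.1850

The Dirichlet prior is conjugate to the Multinomial likelihood: each posterior αⱼ = prior αⱼ + observed count nⱼ.
Posterior concentration: (20.7, 57.7, 31.1), total = 109.5.
Joint mode component: (α_{T1}−1)/(Σα−K) = 19.7/106.5 = 0.1850.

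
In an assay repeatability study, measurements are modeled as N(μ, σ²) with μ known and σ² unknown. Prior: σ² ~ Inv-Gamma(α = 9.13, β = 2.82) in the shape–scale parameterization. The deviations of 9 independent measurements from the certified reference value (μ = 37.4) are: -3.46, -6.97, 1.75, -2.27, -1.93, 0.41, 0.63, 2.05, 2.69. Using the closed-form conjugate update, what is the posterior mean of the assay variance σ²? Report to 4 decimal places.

3.5683

With known mean μ and an Inverse-Gamma(α, β) prior on σ², the Normal likelihood is conjugate: posterior is Inv-Gamma(α + n/2, β + Σ(xᵢ−μ)²/2).
Σ(xᵢ−μ)² = (-3.46)² + (-6.97)² + (1.75)² + (-2.27)² + (-1.93)² + (0.41)² + (0.63)² + (2.05)² + (2.69)² = 84.4964.
Posterior: Inv-Gamma(9.13 + 9/2, 2.82 + 84.4964/2) = Inv-Gamma(13.63, 45.06820).
E[σ²|data] = β/(α−1) = 45.06820/12.63 = 3.5683.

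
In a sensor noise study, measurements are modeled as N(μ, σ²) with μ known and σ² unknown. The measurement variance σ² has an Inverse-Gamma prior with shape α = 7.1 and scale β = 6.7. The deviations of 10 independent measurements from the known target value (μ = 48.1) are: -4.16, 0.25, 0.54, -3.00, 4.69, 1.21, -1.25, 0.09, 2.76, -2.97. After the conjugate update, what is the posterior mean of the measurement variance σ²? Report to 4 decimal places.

With known mean μ and an Inverse-Gamma(α, β) prior on σ², the Normal likelihood is conjugate: posterior is Inv-Gamma(α + n/2, β + Σ(xᵢ−μ)²/2).
Σ(xᵢ−μ)² = (-4.16)² + (0.25)² + (0.54)² + (-3.00)² + (4.69)² + (1.21)² + (-1.25)² + (0.09)² + (2.76)² + (-2.97)² = 68.1290.
Posterior: Inv-Gamma(7.1 + 10/2, 6.7 + 68.1290/2) = Inv-Gamma(12.10, 40.76450).
E[σ²|data] = β/(α−1) = 40.76450/11.10 = 3.6725.

3.6725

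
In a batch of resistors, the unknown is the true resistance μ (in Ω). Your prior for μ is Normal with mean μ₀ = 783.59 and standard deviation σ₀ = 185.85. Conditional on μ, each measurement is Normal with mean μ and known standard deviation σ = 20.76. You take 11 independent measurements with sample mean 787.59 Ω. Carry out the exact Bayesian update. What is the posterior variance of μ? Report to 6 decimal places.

For Normal data with known variance σ², a Normal(μ₀, σ₀²) prior on μ is conjugate. Posterior precision = 1/σ₀² + n/σ²; posterior mean is the precision-weighted average of μ₀ and x̄.
σ₀² = 185.85² = 34540.2225, σ² = 20.76² = 430.9776; σ² + n·σ₀² = 430.9776 + 11·34540.2225 = 380373.4251.
Posterior precision = 1/σ₀² + n/σ² = 1/34540.2225 + 11/430.9776 = (σ² + n·σ₀²)/(σ₀²σ²) = 380373.4251/(34540.2225·430.9776); posterior variance σₙ² = σ₀²σ²/(σ² + n·σ₀²) = 34540.2225·430.9776/380373.4251 = 39.135390.

39.135390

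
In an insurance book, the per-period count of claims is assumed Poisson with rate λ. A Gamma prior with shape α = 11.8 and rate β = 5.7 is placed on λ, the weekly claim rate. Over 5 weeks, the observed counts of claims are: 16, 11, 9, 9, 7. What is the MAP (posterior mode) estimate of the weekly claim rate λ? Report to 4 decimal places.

With a Gamma(shape α, rate β) prior, the Poisson likelihood is conjugate: the posterior is Gamma(α + ΣXᵢ, β + n).
Sum of counts S = 52 over n = 5 weeks.
Posterior: Gamma(α+S, β+n) = Gamma(11.8+52, 5.7+5) = Gamma(63.8, 10.7).
Mode of Gamma(α,β) for α≥1 is (α−1)/β = 62.8/10.7 = 5.8692.

5.8692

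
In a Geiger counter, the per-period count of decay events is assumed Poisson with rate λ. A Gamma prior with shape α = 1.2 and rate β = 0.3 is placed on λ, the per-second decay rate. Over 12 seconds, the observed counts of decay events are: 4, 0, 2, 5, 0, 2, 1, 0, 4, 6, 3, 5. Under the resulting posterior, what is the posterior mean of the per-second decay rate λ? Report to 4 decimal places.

With a Gamma(shape α, rate β) prior, the Poisson likelihood is conjugate: the posterior is Gamma(α + ΣXᵢ, β + n).
Sum of counts S = 32 over n = 12 seconds.
Posterior: Gamma(α+S, β+n) = Gamma(1.2+32, 0.3+12) = Gamma(33.2, 12.3).
Posterior mean = α/β = 33.2/12.3 = 2.6992.

2.6992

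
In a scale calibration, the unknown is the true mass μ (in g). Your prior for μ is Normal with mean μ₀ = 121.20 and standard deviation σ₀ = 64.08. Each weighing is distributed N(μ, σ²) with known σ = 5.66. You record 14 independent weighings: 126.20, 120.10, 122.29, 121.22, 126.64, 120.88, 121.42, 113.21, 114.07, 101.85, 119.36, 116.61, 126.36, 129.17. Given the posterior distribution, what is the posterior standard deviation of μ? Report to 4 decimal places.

1.5123

For Normal data with known variance σ², a Normal(μ₀, σ₀²) prior on μ is conjugate. Posterior precision = 1/σ₀² + n/σ²; posterior mean is the precision-weighted average of μ₀ and x̄.
σ₀² = 64.08² = 4106.2464, σ² = 5.66² = 32.0356; σ² + n·σ₀² = 32.0356 + 14·4106.2464 = 57519.4852.
Posterior precision = 1/σ₀² + n/σ² = 1/4106.2464 + 14/32.0356 = (σ² + n·σ₀²)/(σ₀²σ²) = 57519.4852/(4106.2464·32.0356); posterior variance σₙ² = σ₀²σ²/(σ² + n·σ₀²) = 4106.2464·32.0356/57519.4852 = 2.286983.
Posterior SD = √σₙ² = √(4106.2464·32.0356/57519.4852) = 1.5123.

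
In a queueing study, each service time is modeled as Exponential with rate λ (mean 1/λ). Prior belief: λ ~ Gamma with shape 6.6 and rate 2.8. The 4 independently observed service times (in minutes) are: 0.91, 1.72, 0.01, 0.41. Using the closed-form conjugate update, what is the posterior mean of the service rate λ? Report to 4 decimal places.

With a Gamma(shape α, rate β) prior on the exponential rate λ, the posterior after n observations with total T = Σxᵢ is Gamma(α+n, β+T).
Sum of observations T = 3.05 minutes; n = 4.
Posterior: Gamma(6.6+4, 2.8+3.05) = Gamma(10.6, 5.85).
Posterior mean of λ = α/β = 10.6/5.85 = 1.8120.

1.8120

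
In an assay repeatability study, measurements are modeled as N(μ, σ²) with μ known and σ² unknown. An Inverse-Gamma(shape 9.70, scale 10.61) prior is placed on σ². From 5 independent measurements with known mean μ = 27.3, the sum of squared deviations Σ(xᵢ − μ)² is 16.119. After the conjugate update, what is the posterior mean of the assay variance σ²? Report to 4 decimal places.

1.6669

With known mean μ and an Inverse-Gamma(α, β) prior on σ², the Normal likelihood is conjugate: posterior is Inv-Gamma(α + n/2, β + Σ(xᵢ−μ)²/2).
Posterior: Inv-Gamma(9.70 + 5/2, 10.61 + 16.119/2) = Inv-Gamma(12.20, 18.6695).
E[σ²|data] = β/(α−1) = 18.6695/11.20 = 1.6669.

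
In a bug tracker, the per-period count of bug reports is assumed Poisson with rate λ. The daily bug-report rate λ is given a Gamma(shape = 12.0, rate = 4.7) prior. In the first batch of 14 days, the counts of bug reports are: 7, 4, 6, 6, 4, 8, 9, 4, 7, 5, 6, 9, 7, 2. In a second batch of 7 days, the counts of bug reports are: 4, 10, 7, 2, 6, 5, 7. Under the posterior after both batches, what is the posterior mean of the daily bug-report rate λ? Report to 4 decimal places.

5.3307

With a Gamma(shape α, rate β) prior, the Poisson likelihood is conjugate: the posterior is Gamma(α + ΣXᵢ, β + n).
Batch 1: sum of counts S = 84 over n = 14 days.
After batch 1: Gamma(α+S, β+n) = Gamma(12.0+84, 4.7+14) = Gamma(96.0, 18.7).
Batch 2: sum of counts S = 41 over n = 7 days.
After batch 2: Gamma(α+S, β+n) = Gamma(96.0+41, 18.7+7) = Gamma(137.0, 25.7).
Posterior mean = α/β = 137.0/25.7 = 5.3307.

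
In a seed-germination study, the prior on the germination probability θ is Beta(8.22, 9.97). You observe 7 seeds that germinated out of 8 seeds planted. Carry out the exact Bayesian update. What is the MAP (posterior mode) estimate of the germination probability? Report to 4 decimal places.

0.5878

The Beta prior is conjugate to a Binomial/Bernoulli likelihood; the update adds successes to α and failures to β.
Posterior: Beta(α+k, β+n−k) = Beta(8.22+7, 9.97+1) = Beta(15.22, 10.97).
Mode of Beta(a,b) for a,b>1 is (a−1)/(a+b−2) = 14.22/24.19 = 0.5878.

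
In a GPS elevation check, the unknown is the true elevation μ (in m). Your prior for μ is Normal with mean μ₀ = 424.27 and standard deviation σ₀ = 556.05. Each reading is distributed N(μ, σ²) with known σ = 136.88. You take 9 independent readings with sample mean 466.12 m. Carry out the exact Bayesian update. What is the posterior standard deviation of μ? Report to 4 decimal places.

45.4738

For Normal data with known variance σ², a Normal(μ₀, σ₀²) prior on μ is conjugate. Posterior precision = 1/σ₀² + n/σ²; posterior mean is the precision-weighted average of μ₀ and x̄.
σ₀² = 556.05² = 309191.6025, σ² = 136.88² = 18736.1344; σ² + n·σ₀² = 18736.1344 + 9·309191.6025 = 2801460.5569.
Posterior precision = 1/σ₀² + n/σ² = 1/309191.6025 + 9/18736.1344 = (σ² + n·σ₀²)/(σ₀²σ²) = 2801460.5569/(309191.6025·18736.1344); posterior variance σₙ² = σ₀²σ²/(σ² + n·σ₀²) = 309191.6025·18736.1344/2801460.5569 = 2067.869707.
Posterior SD = √σₙ² = √(309191.6025·18736.1344/2801460.5569) = 45.4738.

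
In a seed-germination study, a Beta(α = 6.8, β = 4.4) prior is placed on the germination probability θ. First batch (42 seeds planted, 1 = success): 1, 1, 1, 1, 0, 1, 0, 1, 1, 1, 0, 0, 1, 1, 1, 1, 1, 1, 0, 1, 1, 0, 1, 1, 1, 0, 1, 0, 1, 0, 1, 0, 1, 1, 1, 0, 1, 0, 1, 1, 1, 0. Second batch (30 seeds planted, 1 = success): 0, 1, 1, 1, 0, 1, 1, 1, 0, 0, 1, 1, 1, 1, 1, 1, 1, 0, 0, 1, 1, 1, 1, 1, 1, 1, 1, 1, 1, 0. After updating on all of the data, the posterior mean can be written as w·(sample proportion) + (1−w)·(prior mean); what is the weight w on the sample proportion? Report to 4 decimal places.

The Beta prior is conjugate to a Binomial/Bernoulli likelihood; the update adds successes to α and failures to β.
Total number of seeds planted: n = 42 + 30 = 72.
Posterior mean = (α₀+k)/(α₀+β₀+n) = [n/(α₀+β₀+n)]·(k/n) + [(α₀+β₀)/(α₀+β₀+n)]·α₀/(α₀+β₀), so only n and the prior enter the weight.
The weight on the data is w = n/(α₀+β₀+n) = 72/(6.8+4.4+72) = 72/83.2 = 0.8654.

0.8654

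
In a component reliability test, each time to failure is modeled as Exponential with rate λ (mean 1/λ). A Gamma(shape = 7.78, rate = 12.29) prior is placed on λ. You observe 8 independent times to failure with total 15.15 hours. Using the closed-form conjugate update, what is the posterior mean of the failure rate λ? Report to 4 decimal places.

0.5751

With a Gamma(shape α, rate β) prior on the exponential rate λ, the posterior after n observations with total T = Σxᵢ is Gamma(α+n, β+T).
Posterior: Gamma(7.78+8, 12.29+15.15) = Gamma(15.78, 27.44).
Posterior mean of λ = α/β = 15.78/27.44 = 0.5751.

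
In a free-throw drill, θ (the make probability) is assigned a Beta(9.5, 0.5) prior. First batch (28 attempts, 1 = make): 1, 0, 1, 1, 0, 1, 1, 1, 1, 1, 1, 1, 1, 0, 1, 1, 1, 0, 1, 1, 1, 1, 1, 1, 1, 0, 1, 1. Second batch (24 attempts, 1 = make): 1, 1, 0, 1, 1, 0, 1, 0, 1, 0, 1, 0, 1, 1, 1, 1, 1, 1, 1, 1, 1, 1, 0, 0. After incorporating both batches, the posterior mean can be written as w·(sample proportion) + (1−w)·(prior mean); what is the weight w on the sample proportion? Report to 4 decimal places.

The Beta prior is conjugate to a Binomial/Bernoulli likelihood; the update adds successes to α and failures to β.
Total number of attempts: n = 28 + 24 = 52.
Posterior mean = (α₀+k)/(α₀+β₀+n) = [n/(α₀+β₀+n)]·(k/n) + [(α₀+β₀)/(α₀+β₀+n)]·α₀/(α₀+β₀), so only n and the prior enter the weight.
The weight on the data is w = n/(α₀+β₀+n) = 52/(9.5+0.5+52) = 52/62.0 = 0.8387.

0.8387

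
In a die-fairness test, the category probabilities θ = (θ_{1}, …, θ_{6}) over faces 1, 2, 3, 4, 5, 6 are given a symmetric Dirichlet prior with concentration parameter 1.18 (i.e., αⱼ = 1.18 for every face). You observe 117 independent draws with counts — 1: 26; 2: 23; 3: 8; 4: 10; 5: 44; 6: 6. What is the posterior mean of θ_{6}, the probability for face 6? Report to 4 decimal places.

0.0579

The Dirichlet prior is conjugate to the Multinomial likelihood: each posterior αⱼ = prior αⱼ + observed count nⱼ.
Posterior concentration: (27.18, 24.18, 9.18, 11.18, 45.18, 7.18), total = 124.08.
E[θ_{6}|data] = α_{6}/Σα = 7.18/124.08 = 0.0579.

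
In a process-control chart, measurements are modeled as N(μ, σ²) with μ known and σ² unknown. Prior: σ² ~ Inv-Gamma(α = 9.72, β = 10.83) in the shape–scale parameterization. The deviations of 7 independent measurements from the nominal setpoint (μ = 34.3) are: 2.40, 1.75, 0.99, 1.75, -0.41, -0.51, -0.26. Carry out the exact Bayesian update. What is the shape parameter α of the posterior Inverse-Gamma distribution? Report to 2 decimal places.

13.22

With known mean μ and an Inverse-Gamma(α, β) prior on σ², the Normal likelihood is conjugate: posterior is Inv-Gamma(α + n/2, β + Σ(xᵢ−μ)²/2).
Σ(xᵢ−μ)² = (2.40)² + (1.75)² + (0.99)² + (1.75)² + (-0.41)² + (-0.51)² + (-0.26)² = 13.3609.
Posterior: Inv-Gamma(9.72 + 7/2, 10.83 + 13.3609/2) = Inv-Gamma(13.22, 17.51045).
Posterior α = 13.22.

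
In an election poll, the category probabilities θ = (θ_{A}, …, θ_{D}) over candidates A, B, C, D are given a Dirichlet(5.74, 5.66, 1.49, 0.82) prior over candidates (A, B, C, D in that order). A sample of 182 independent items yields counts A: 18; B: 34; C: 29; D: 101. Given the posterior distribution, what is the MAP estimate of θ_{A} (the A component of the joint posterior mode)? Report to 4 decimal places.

The Dirichlet prior is conjugate to the Multinomial likelihood: each posterior αⱼ = prior αⱼ + observed count nⱼ.
Posterior concentration: (23.74, 39.66, 30.49, 101.82), total = 195.71.
Joint mode component: (α_{A}−1)/(Σα−K) = 22.74/191.71 = 0.1186.

0.1186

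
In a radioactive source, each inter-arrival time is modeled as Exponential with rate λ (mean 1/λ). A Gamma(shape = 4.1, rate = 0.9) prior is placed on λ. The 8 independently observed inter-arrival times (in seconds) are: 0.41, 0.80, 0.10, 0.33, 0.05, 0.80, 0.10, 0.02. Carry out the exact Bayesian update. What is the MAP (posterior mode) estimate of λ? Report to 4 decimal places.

With a Gamma(shape α, rate β) prior on the exponential rate λ, the posterior after n observations with total T = Σxᵢ is Gamma(α+n, β+T).
Sum of observations T = 2.61 seconds; n = 8.
Posterior: Gamma(4.1+8, 0.9+2.61) = Gamma(12.1, 3.51).
Mode = (α−1)/β = 3.1624.

3.1624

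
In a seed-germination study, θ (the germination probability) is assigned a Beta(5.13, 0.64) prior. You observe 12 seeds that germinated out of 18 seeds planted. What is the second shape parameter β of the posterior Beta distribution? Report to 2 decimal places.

The Beta prior is conjugate to a Binomial/Bernoulli likelihood; the update adds successes to α and failures to β.
Posterior: Beta(α+k, β+n−k) = Beta(5.13+12, 0.64+6) = Beta(17.13, 6.64).
Posterior β = 6.64.

6.64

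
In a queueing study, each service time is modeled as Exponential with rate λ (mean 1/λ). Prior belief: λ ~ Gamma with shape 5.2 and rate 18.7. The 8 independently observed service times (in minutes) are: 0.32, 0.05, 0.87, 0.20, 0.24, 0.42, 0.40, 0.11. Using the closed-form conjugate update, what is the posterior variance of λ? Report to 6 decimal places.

0.029067

With a Gamma(shape α, rate β) prior on the exponential rate λ, the posterior after n observations with total T = Σxᵢ is Gamma(α+n, β+T).
Sum of observations T = 2.61 minutes; n = 8.
Posterior: Gamma(5.2+8, 18.7+2.61) = Gamma(13.2, 21.31).
Var = α/β² = 0.029067.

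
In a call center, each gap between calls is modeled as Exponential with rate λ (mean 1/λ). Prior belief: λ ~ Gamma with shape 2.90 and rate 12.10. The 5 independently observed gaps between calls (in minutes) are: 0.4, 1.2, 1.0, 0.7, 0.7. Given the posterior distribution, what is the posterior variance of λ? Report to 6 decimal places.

With a Gamma(shape α, rate β) prior on the exponential rate λ, the posterior after n observations with total T = Σxᵢ is Gamma(α+n, β+T).
Sum of observations T = 4.0 minutes; n = 5.
Posterior: Gamma(2.90+5, 12.10+4.0) = Gamma(7.90, 16.10).
Var = α/β² = 0.030477.

0.030477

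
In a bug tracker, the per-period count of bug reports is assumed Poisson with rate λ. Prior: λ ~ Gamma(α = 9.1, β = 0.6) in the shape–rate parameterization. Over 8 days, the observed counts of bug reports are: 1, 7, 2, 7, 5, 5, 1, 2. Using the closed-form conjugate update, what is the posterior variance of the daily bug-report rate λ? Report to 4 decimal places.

With a Gamma(shape α, rate β) prior, the Poisson likelihood is conjugate: the posterior is Gamma(α + ΣXᵢ, β + n).
Sum of counts S = 30 over n = 8 days.
Posterior: Gamma(α+S, β+n) = Gamma(9.1+30, 0.6+8) = Gamma(39.1, 8.6).
Var = α/β² = 39.1/8.6² = 0.5287.

0.5287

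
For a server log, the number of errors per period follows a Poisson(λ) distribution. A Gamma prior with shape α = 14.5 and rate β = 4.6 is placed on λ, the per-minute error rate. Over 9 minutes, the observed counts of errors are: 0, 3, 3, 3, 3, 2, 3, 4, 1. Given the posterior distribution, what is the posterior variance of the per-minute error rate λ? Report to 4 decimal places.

0.1973

With a Gamma(shape α, rate β) prior, the Poisson likelihood is conjugate: the posterior is Gamma(α + ΣXᵢ, β + n).
Sum of counts S = 22 over n = 9 minutes.
Posterior: Gamma(α+S, β+n) = Gamma(14.5+22, 4.6+9) = Gamma(36.5, 13.6).
Var = α/β² = 36.5/13.6² = 0.1973.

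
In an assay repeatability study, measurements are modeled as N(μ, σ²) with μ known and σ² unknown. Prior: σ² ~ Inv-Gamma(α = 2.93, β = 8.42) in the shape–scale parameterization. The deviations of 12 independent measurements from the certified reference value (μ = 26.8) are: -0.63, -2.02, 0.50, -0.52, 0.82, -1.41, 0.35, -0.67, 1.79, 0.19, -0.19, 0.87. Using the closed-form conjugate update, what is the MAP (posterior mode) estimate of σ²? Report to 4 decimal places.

With known mean μ and an Inverse-Gamma(α, β) prior on σ², the Normal likelihood is conjugate: posterior is Inv-Gamma(α + n/2, β + Σ(xᵢ−μ)²/2).
Σ(xᵢ−μ)² = (-0.63)² + (-2.02)² + (0.50)² + (-0.52)² + (0.82)² + (-1.41)² + (0.35)² + (-0.67)² + (1.79)² + (0.19)² + (-0.19)² + (0.87)² = 12.2628.
Posterior: Inv-Gamma(2.93 + 12/2, 8.42 + 12.2628/2) = Inv-Gamma(8.93, 14.55140).
Mode = β/(α+1) = 14.55140/9.93 = 1.4654.

1.4654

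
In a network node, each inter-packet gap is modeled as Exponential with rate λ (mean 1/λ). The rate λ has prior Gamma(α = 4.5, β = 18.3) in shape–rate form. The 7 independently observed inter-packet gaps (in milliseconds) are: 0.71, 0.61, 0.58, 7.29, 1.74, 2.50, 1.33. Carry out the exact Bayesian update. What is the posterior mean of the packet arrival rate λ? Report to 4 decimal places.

With a Gamma(shape α, rate β) prior on the exponential rate λ, the posterior after n observations with total T = Σxᵢ is Gamma(α+n, β+T).
Sum of observations T = 14.76 milliseconds; n = 7.
Posterior: Gamma(4.5+7, 18.3+14.76) = Gamma(11.5, 33.06).
Posterior mean of λ = α/β = 11.5/33.06 = 0.3479.

0.3479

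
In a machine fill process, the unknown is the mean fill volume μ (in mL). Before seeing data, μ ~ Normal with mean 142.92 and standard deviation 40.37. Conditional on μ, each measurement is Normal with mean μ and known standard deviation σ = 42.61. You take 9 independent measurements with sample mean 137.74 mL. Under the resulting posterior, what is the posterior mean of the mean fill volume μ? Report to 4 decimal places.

138.3106

For Normal data with known variance σ², a Normal(μ₀, σ₀²) prior on μ is conjugate. Posterior precision = 1/σ₀² + n/σ²; posterior mean is the precision-weighted average of μ₀ and x̄.
n·x̄ = 9·137.74 = 1239.66.
σ₀² = 40.37² = 1629.7369, σ² = 42.61² = 1815.6121; σ² + n·σ₀² = 1815.6121 + 9·1629.7369 = 16483.2442.
Posterior mean = (μ₀/σ₀² + n·x̄/σ²)/(1/σ₀² + n/σ²) = (σ²·μ₀ + σ₀²·n·x̄)/(σ² + n·σ₀²) = (1815.6121·142.92 + 1629.7369·1239.66)/16483.2442 = 2279806.926786/16483.2442 = 138.3106.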